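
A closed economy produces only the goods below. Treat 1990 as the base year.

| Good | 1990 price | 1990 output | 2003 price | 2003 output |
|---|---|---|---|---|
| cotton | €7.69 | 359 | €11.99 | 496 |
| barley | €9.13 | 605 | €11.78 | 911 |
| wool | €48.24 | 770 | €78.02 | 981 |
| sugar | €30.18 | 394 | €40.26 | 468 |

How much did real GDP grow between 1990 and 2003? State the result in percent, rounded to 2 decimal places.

Real GDP 1990 = Nominal GDP 1990 = 7.69·359 + 9.13·605 + 48.24·770 + 30.18·394 = 57320.08.
Real GDP 2003 (at 1990 prices) = 7.69·496 + 9.13·911 + 48.24·981 + 30.18·468 = 73579.35.
Real growth = 73579.35/57320.08 − 1 = 0.2837.

28.37%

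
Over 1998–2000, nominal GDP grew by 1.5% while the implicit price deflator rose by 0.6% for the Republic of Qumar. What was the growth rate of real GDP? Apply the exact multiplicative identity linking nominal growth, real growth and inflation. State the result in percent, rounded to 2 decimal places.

(1 + g_nom) = (1 + g_real)(1 + π), so g_real = 1.0150 / 1.0060 − 1 = 0.00895.

0.89%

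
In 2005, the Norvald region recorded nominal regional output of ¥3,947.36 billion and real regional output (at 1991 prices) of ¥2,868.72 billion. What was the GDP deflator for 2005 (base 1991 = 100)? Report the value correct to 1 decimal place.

137.6

GDP deflator = (Nominal / Real) × 100 = 3947.36 / 2868.72 × 100 = 137.60.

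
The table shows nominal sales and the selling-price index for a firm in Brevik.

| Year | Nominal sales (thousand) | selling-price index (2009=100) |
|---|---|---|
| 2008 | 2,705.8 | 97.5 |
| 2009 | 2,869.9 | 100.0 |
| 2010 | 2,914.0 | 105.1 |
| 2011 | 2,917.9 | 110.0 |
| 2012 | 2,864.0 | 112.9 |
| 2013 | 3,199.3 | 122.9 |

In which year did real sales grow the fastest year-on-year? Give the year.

2009

2009: real = 2869.9/1.000 = 2869.90; growth vs 2008 (2775.18) = 3.41%.
2010: real = 2914.0/1.051 = 2772.60; growth vs 2009 (2869.90) = -3.39%.
2011: real = 2917.9/1.100 = 2652.64; growth vs 2010 (2772.60) = -4.33%.
2012: real = 2864.0/1.129 = 2536.76; growth vs 2011 (2652.64) = -4.37%.
2013: real = 3199.3/1.229 = 2603.17; growth vs 2012 (2536.76) = 2.62%.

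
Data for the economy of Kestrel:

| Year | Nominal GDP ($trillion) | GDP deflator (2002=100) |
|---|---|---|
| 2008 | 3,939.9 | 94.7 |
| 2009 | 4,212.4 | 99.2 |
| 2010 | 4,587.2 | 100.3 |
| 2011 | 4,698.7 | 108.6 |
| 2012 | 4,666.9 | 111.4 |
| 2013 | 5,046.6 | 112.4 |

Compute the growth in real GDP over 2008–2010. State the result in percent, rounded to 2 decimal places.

9.93%

Real GDP 2008 = 3939.9/0.947 = 4160.40.
Real GDP 2010 = 4587.2/1.003 = 4573.48.
Change = 4573.48/4160.40 − 1 = 0.0993.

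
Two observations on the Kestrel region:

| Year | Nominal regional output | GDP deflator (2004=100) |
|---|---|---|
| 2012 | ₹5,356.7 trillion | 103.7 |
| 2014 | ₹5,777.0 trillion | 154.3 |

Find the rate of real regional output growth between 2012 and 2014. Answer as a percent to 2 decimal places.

-27.52%

Real regional output 2012 = 5356.7 / 1.037 = 5165.57.
Real regional output 2014 = 5777.0 / 1.543 = 3744.01.
Real growth = 3744.01 / 5165.57 − 1 = -0.2752.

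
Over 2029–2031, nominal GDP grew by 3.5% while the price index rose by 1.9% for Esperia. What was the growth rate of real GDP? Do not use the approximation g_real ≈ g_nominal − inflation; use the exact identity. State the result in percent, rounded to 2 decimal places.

1.57%

(1 + g_nom) = (1 + g_real)(1 + π), so g_real = 1.0350 / 1.0190 − 1 = 0.01570.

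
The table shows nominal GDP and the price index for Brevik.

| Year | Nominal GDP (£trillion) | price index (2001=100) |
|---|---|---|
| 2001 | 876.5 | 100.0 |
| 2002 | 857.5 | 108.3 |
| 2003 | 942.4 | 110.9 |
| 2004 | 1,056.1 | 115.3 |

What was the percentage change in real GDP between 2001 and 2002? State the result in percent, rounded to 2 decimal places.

-9.67%

Real GDP 2001 = 876.5/1.000 = 876.50.
Real GDP 2002 = 857.5/1.083 = 791.78.
Change = 791.78/876.50 − 1 = -0.0967.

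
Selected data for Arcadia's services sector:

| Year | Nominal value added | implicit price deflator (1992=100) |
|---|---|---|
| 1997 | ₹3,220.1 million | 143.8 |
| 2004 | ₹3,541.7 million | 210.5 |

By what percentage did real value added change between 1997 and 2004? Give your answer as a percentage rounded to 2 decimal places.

-24.86%

Real value added 1997 = 3220.1 / 1.438 = 2239.29.
Real value added 2004 = 3541.7 / 2.105 = 1682.52.
Real growth = 1682.52 / 2239.29 − 1 = -0.2486.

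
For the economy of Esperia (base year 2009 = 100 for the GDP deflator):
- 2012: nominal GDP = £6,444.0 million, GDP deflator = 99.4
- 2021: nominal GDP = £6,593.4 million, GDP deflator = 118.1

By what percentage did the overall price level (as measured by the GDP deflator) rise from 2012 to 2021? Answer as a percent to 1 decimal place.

Price-level change = 118.1 / 99.4 − 1 = 0.1881.

18.8%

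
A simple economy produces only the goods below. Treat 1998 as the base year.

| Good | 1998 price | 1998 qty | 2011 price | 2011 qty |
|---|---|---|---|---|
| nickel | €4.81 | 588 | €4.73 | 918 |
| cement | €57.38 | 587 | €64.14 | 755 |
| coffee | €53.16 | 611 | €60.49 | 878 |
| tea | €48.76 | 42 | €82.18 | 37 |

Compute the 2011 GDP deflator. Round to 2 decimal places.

Nominal GDP 2011 = 4.73·918 + 64.14·755 + 60.49·878 + 82.18·37 = 108918.72.
Real GDP 2011 (at 1998 prices) = 4.81·918 + 57.38·755 + 53.16·878 + 48.76·37 = 96216.08.
Deflator = Nominal/Real × 100 = 108918.72/96216.08 × 100 = 113.202.

113.20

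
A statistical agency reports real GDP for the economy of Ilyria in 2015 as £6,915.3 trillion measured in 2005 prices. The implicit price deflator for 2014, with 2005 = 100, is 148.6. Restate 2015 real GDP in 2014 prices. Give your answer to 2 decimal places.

£10,276.14 trillion

Real GDP in 2014 prices = Real GDP in 2005 prices × (P_2014/P_2005) = 6915.3 × 1.486 = 10276.14.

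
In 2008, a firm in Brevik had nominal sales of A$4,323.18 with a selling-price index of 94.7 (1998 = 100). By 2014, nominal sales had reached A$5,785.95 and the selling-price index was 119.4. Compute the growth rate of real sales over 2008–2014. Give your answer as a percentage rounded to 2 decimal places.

6.15%

Deflate each year: 2008 → 4323.18/0.947 = 4565.13; 2014 → 5785.95/1.194 = 4845.85.
So real sales changed by 4845.85/4565.13 − 1 = 0.0615, i.e. 6.15%.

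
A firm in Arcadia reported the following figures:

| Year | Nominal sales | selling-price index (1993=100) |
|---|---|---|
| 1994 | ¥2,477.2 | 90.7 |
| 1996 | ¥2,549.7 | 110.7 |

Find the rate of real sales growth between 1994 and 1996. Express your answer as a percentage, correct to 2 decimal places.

-15.67%

Deflate each year: 1994 → 2477.2/0.907 = 2731.20; 1996 → 2549.7/1.107 = 2303.25.
So real sales changed by 2303.25/2731.20 − 1 = -0.1567, i.e. -15.67%.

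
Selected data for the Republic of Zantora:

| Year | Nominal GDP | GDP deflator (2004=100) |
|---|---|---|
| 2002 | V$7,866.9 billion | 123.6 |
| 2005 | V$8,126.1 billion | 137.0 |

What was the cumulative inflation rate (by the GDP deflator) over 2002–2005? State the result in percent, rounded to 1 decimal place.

10.8%

Price-level change = 137.0 / 123.6 − 1 = 0.1084.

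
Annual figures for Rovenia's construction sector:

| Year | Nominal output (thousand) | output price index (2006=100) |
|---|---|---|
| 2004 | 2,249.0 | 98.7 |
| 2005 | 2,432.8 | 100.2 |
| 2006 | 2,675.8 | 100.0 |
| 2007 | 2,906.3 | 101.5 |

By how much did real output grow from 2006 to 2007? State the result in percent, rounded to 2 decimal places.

7.01%

Real output 2006 = 2675.8/1.000 = 2675.80.
Real output 2007 = 2906.3/1.015 = 2863.35.
Change = 2863.35/2675.80 − 1 = 0.0701.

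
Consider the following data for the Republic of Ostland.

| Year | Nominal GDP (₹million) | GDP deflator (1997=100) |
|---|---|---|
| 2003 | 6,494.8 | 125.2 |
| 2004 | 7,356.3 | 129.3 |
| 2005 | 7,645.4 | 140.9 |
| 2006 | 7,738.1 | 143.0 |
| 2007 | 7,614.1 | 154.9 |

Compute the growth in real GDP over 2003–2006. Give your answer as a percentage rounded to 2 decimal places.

Real GDP 2003 = 6494.8/1.252 = 5187.54.
Real GDP 2006 = 7738.1/1.430 = 5411.26.
Change = 5411.26/5187.54 − 1 = 0.0431.

4.31%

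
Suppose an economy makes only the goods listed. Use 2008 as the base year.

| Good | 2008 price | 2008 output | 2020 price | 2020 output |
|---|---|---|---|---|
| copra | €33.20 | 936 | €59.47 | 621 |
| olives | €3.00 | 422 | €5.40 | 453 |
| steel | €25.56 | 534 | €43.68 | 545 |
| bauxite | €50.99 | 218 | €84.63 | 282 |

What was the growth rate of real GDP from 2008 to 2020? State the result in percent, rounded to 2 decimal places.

-11.94%

Real GDP 2008 = Nominal GDP 2008 = 33.20·936 + 3.00·422 + 25.56·534 + 50.99·218 = 57106.06.
Real GDP 2020 (at 2008 prices) = 33.20·621 + 3.00·453 + 25.56·545 + 50.99·282 = 50285.58.
Real growth = 50285.58/57106.06 − 1 = -0.1194.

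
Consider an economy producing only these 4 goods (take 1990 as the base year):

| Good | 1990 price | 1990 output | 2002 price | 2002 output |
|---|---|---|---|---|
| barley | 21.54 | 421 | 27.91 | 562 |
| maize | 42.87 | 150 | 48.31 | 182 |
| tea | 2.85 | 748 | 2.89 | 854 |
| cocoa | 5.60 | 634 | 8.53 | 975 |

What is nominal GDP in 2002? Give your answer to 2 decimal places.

35262.65

Nominal GDP 2002 = Σ (p_2002 × q_2002) = 27.91·562 + 48.31·182 + 2.89·854 + 8.53·975 = 35262.65.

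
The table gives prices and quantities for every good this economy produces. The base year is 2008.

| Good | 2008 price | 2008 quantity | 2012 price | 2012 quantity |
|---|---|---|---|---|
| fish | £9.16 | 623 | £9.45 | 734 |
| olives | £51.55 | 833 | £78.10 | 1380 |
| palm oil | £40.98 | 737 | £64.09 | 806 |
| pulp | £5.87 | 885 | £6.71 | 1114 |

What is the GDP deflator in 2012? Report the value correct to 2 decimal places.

Nominal GDP 2012 = 9.45·734 + 78.10·1380 + 64.09·806 + 6.71·1114 = 173845.78.
Real GDP 2012 (at 2008 prices) = 9.16·734 + 51.55·1380 + 40.98·806 + 5.87·1114 = 117431.50.
Deflator = Nominal/Real × 100 = 173845.78/117431.50 × 100 = 148.040.

148.04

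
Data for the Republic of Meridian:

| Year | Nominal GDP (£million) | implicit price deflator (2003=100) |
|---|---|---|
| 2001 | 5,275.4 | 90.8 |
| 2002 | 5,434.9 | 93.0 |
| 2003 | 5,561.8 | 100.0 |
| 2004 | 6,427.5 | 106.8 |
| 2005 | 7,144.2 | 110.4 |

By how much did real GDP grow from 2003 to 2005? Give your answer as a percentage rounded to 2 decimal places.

16.35%

Real GDP 2003 = 5561.8/1.000 = 5561.80.
Real GDP 2005 = 7144.2/1.104 = 6471.20.
Change = 6471.20/5561.80 − 1 = 0.1635.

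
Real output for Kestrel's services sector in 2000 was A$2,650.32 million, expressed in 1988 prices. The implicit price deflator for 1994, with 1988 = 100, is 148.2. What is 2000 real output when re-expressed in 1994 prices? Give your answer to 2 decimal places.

Real output in 1994 prices = Real output in 1988 prices × (P_1994/P_1988) = 2650.32 × 1.482 = 3927.77.

A$3,927.77 million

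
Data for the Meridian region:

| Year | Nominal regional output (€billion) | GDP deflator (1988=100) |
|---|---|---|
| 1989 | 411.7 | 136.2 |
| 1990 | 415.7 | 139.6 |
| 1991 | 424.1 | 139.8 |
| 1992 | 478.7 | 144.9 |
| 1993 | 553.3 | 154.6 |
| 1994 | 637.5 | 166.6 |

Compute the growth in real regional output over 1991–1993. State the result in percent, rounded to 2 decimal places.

17.98%

Real regional output 1991 = 424.1/1.398 = 303.36.
Real regional output 1993 = 553.3/1.546 = 357.89.
Change = 357.89/303.36 − 1 = 0.1798.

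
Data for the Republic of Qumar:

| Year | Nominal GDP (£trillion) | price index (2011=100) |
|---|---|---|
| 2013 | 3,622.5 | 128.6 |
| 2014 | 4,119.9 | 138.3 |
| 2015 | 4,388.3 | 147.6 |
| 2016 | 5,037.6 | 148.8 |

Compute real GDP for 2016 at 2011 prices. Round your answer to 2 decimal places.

Real GDP 2016 = 5037.6 / 1.488 = 3385.48.

£3,385.48 trillion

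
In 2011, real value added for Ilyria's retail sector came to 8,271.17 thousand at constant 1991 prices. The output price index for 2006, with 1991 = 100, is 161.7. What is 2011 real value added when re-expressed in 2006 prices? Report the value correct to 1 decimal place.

13,374.5 thousand

Real value added in 2006 prices = Real value added in 1991 prices × (P_2006/P_1991) = 8271.17 × 1.617 = 13374.48.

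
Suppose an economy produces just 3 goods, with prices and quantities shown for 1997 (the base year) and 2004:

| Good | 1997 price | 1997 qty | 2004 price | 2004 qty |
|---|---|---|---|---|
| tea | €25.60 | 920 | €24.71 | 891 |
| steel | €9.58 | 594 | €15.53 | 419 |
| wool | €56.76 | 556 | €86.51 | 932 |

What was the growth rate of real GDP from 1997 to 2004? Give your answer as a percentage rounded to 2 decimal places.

Real GDP 1997 = Nominal GDP 1997 = 25.60·920 + 9.58·594 + 56.76·556 = 60801.08.
Real GDP 2004 (at 1997 prices) = 25.60·891 + 9.58·419 + 56.76·932 = 79723.94.
Real growth = 79723.94/60801.08 − 1 = 0.3112.

31.12%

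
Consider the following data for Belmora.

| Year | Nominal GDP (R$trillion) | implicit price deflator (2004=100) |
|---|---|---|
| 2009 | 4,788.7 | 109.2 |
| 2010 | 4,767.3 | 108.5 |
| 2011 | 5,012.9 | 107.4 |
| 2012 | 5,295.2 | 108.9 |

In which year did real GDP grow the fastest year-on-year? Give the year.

2011

2010: real = 4767.3/1.085 = 4393.82; growth vs 2009 (4385.26) = 0.20%.
2011: real = 5012.9/1.074 = 4667.50; growth vs 2010 (4393.82) = 6.23%.
2012: real = 5295.2/1.089 = 4862.44; growth vs 2011 (4667.50) = 4.18%.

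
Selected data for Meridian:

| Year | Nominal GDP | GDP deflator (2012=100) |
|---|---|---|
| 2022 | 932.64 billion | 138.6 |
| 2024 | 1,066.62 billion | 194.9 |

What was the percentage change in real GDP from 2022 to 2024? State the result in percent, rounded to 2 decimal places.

-18.67%

Real GDP 2022 = 932.64 / 1.386 = 672.90.
Real GDP 2024 = 1066.62 / 1.949 = 547.27.
Real growth = 547.27 / 672.90 − 1 = -0.1867.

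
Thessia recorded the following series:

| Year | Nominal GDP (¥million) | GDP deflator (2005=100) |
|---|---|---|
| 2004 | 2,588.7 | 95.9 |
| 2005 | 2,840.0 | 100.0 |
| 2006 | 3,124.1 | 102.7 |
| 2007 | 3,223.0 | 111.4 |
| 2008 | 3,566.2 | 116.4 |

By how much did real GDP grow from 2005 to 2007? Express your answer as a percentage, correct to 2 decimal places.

1.87%

Real GDP 2005 = 2840.0/1.000 = 2840.00.
Real GDP 2007 = 3223.0/1.114 = 2893.18.
Change = 2893.18/2840.00 − 1 = 0.0187.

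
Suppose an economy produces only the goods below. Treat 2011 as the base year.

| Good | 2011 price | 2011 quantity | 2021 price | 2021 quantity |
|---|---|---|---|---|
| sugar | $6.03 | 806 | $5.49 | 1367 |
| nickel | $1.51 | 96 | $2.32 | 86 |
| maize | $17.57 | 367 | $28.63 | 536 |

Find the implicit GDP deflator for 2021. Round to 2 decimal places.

129.56

Nominal GDP 2021 = 5.49·1367 + 2.32·86 + 28.63·536 = 23050.03.
Real GDP 2021 (at 2011 prices) = 6.03·1367 + 1.51·86 + 17.57·536 = 17790.39.
Deflator = Nominal/Real × 100 = 23050.03/17790.39 × 100 = 129.565.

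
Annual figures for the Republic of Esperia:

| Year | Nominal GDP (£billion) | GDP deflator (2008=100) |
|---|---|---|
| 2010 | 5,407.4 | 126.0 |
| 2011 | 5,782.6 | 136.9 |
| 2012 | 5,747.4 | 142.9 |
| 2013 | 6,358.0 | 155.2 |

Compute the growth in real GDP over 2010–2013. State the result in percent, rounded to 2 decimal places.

Real GDP 2010 = 5407.4/1.260 = 4291.59.
Real GDP 2013 = 6358.0/1.552 = 4096.65.
Change = 4096.65/4291.59 − 1 = -0.0454.

-4.54%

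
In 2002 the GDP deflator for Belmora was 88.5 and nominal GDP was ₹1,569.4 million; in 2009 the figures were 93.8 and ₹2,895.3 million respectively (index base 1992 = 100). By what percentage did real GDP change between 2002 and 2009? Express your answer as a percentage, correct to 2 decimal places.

Real GDP 2002 = 1569.4 / 0.885 = 1773.33.
Real GDP 2009 = 2895.3 / 0.938 = 3086.67.
Real growth = 3086.67 / 1773.33 − 1 = 0.7406.

74.06%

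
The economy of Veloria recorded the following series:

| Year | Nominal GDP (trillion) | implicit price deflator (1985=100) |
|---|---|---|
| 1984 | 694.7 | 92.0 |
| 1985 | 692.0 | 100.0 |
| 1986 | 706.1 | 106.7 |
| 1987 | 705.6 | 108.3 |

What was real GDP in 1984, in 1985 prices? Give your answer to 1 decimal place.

Real GDP 1984 = 694.7 / 0.920 = 755.11.

755.1 trillion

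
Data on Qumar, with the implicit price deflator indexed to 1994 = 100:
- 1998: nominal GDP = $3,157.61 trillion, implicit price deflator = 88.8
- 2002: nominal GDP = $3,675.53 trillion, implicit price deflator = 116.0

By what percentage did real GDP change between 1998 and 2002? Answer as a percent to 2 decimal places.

Real GDP 1998 = 3157.61 / 0.888 = 3555.87.
Real GDP 2002 = 3675.53 / 1.160 = 3168.56.
Real growth = 3168.56 / 3555.87 − 1 = -0.1089.

-10.89%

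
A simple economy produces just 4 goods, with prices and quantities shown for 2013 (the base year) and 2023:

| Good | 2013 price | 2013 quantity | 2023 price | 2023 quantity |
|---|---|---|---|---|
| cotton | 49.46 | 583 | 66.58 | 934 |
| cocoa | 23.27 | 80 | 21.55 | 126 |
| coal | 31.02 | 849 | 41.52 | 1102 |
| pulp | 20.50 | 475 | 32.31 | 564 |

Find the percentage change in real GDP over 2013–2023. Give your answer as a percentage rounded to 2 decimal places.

42.09%

Real GDP 2013 = Nominal GDP 2013 = 49.46·583 + 23.27·80 + 31.02·849 + 20.50·475 = 66770.26.
Real GDP 2023 (at 2013 prices) = 49.46·934 + 23.27·126 + 31.02·1102 + 20.50·564 = 94873.70.
Real growth = 94873.70/66770.26 − 1 = 0.4209.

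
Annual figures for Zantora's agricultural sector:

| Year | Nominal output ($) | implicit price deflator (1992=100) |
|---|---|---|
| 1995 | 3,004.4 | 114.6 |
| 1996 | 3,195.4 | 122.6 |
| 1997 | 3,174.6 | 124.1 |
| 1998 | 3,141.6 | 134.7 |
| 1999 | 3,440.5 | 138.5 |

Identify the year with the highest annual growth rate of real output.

1999

1996: real = 3195.4/1.226 = 2606.36; growth vs 1995 (2621.64) = -0.58%.
1997: real = 3174.6/1.241 = 2558.10; growth vs 1996 (2606.36) = -1.85%.
1998: real = 3141.6/1.347 = 2332.29; growth vs 1997 (2558.10) = -8.83%.
1999: real = 3440.5/1.385 = 2484.12; growth vs 1998 (2332.29) = 6.51%.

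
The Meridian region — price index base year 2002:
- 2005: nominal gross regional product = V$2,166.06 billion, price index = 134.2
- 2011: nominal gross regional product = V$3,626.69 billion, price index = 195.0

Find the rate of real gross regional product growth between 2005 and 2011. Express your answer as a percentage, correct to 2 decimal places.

Deflate each year: 2005 → 2166.06/1.342 = 1614.05; 2011 → 3626.69/1.950 = 1859.84.
So real gross regional product changed by 1859.84/1614.05 − 1 = 0.1523, i.e. 15.23%.

15.23%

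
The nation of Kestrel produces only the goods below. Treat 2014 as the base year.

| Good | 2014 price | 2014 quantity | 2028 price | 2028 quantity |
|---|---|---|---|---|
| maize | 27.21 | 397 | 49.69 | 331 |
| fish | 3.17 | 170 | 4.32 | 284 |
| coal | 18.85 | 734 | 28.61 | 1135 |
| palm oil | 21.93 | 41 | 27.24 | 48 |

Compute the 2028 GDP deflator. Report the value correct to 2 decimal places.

159.03

Nominal GDP 2028 = 49.69·331 + 4.32·284 + 28.61·1135 + 27.24·48 = 51454.14.
Real GDP 2028 (at 2014 prices) = 27.21·331 + 3.17·284 + 18.85·1135 + 21.93·48 = 32354.18.
Deflator = Nominal/Real × 100 = 51454.14/32354.18 × 100 = 159.034.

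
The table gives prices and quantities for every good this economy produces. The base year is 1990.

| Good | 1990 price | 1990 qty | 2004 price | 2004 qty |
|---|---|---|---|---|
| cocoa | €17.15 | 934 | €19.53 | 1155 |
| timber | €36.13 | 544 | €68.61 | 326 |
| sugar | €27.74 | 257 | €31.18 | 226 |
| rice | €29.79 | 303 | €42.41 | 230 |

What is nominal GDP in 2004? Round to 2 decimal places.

Nominal GDP 2004 = Σ (p_2004 × q_2004) = 19.53·1155 + 68.61·326 + 31.18·226 + 42.41·230 = 61724.99.

€61724.99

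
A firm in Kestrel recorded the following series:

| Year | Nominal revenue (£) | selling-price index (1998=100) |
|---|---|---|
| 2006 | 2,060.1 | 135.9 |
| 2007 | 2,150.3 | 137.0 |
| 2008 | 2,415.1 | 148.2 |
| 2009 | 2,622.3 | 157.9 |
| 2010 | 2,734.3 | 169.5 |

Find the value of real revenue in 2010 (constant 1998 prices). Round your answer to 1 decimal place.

£1,613.2

Real revenue 2010 = 2734.3 / 1.695 = 1613.16.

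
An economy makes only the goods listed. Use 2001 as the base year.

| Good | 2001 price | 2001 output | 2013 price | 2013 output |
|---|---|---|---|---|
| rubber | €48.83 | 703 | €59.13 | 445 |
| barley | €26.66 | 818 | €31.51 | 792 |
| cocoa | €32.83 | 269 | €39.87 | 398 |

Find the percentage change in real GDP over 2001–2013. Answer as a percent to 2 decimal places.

-13.94%

Real GDP 2001 = Nominal GDP 2001 = 48.83·703 + 26.66·818 + 32.83·269 = 64966.64.
Real GDP 2013 (at 2001 prices) = 48.83·445 + 26.66·792 + 32.83·398 = 55910.41.
Real growth = 55910.41/64966.64 − 1 = -0.1394.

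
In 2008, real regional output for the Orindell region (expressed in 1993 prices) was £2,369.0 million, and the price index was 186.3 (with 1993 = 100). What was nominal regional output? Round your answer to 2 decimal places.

Nominal regional output = Real × (price index/100) = 2369.0 × 1.863 = 4413.45.

£4,413.45 million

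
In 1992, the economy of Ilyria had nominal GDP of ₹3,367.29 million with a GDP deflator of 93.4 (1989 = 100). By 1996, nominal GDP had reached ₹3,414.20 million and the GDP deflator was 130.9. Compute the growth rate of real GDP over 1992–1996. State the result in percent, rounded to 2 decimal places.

-27.65%

Deflate each year: 1992 → 3367.29/0.934 = 3605.24; 1996 → 3414.20/1.309 = 2608.25.
So real GDP changed by 2608.25/3605.24 − 1 = -0.2765, i.e. -27.65%.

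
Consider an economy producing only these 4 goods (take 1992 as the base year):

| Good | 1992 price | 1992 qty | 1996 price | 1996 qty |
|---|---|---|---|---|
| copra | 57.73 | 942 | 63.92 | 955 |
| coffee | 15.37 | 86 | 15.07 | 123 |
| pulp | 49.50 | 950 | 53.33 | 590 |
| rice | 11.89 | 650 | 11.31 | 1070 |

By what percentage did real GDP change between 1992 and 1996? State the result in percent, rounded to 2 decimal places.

Real GDP 1992 = Nominal GDP 1992 = 57.73·942 + 15.37·86 + 49.50·950 + 11.89·650 = 110456.98.
Real GDP 1996 (at 1992 prices) = 57.73·955 + 15.37·123 + 49.50·590 + 11.89·1070 = 98949.96.
Real growth = 98949.96/110456.98 − 1 = -0.1042.

-10.42%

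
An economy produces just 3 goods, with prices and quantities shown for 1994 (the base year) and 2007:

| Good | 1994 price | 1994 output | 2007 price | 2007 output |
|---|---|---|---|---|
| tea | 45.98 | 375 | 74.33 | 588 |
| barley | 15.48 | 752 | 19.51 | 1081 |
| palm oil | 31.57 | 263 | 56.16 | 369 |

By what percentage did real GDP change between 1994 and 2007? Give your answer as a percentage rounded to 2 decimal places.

49.03%

Real GDP 1994 = Nominal GDP 1994 = 45.98·375 + 15.48·752 + 31.57·263 = 37186.37.
Real GDP 2007 (at 1994 prices) = 45.98·588 + 15.48·1081 + 31.57·369 = 55419.45.
Real growth = 55419.45/37186.37 − 1 = 0.4903.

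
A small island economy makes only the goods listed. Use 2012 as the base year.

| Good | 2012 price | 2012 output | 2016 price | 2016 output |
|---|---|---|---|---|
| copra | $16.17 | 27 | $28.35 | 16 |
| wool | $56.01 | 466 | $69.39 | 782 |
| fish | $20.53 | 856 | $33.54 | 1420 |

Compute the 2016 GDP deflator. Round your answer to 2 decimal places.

139.79

Nominal GDP 2016 = 28.35·16 + 69.39·782 + 33.54·1420 = 102343.38.
Real GDP 2016 (at 2012 prices) = 16.17·16 + 56.01·782 + 20.53·1420 = 73211.14.
Deflator = Nominal/Real × 100 = 102343.38/73211.14 × 100 = 139.792.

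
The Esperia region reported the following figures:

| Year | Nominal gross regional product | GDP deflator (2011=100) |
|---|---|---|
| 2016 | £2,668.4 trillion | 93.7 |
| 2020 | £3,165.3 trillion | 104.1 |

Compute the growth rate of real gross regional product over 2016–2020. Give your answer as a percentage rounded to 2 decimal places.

6.77%

Deflate each year: 2016 → 2668.4/0.937 = 2847.81; 2020 → 3165.3/1.041 = 3040.63.
So real gross regional product changed by 3040.63/2847.81 − 1 = 0.0677, i.e. 6.77%.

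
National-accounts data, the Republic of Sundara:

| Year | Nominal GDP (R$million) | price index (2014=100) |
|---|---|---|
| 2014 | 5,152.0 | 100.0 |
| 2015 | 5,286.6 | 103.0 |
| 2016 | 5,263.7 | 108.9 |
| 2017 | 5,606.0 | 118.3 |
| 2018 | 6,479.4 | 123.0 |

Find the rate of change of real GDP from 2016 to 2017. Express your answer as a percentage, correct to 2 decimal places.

-1.96%

Real GDP 2016 = 5263.7/1.089 = 4833.52.
Real GDP 2017 = 5606.0/1.183 = 4738.80.
Change = 4738.80/4833.52 − 1 = -0.0196.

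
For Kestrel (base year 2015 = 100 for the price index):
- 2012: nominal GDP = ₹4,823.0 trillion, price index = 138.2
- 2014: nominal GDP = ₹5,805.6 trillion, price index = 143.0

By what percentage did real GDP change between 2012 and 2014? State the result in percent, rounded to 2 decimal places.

Deflate each year: 2012 → 4823.0/1.382 = 3489.87; 2014 → 5805.6/1.430 = 4059.86.
So real GDP changed by 4059.86/3489.87 − 1 = 0.1633, i.e. 16.33%.

16.33%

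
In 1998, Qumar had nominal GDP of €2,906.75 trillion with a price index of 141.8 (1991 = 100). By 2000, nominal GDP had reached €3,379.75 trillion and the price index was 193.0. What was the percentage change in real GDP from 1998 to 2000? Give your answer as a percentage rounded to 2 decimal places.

Real GDP 1998 = 2906.75 / 1.418 = 2049.89.
Real GDP 2000 = 3379.75 / 1.930 = 1751.17.
Real growth = 1751.17 / 2049.89 − 1 = -0.1457.

-14.57%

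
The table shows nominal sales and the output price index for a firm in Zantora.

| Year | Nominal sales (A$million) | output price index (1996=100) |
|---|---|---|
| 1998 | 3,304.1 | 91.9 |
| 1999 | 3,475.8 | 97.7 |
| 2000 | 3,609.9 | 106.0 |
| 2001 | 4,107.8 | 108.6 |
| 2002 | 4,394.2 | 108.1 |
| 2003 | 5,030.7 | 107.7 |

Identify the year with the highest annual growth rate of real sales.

1999: real = 3475.8/0.977 = 3557.63; growth vs 1998 (3595.32) = -1.05%.
2000: real = 3609.9/1.060 = 3405.57; growth vs 1999 (3557.63) = -4.27%.
2001: real = 4107.8/1.086 = 3782.50; growth vs 2000 (3405.57) = 11.07%.
2002: real = 4394.2/1.081 = 4064.94; growth vs 2001 (3782.50) = 7.47%.
2003: real = 5030.7/1.077 = 4671.03; growth vs 2002 (4064.94) = 14.91%.

2003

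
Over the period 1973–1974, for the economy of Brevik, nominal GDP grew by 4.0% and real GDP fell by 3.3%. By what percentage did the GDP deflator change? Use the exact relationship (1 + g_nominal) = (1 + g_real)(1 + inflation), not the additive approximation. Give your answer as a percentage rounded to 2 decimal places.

7.55%

(1 + g_nom) = (1 + g_real)(1 + π), so π = 1.0400 / 0.9670 − 1 = 0.07549.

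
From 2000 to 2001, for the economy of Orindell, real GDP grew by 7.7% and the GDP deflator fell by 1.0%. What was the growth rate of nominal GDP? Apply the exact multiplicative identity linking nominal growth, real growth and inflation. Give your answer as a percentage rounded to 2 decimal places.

6.62%

(1 + g_nom) = (1 + g_real)(1 + π) = 1.0770 × 0.9900 = 1.06623.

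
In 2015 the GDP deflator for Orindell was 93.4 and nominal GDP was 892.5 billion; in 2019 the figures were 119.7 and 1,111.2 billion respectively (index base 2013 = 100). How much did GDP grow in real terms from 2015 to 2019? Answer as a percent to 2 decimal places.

Deflate each year: 2015 → 892.5/0.934 = 955.57; 2019 → 1111.2/1.197 = 928.32.
So real GDP changed by 928.32/955.57 − 1 = -0.0285, i.e. -2.85%.

-2.85%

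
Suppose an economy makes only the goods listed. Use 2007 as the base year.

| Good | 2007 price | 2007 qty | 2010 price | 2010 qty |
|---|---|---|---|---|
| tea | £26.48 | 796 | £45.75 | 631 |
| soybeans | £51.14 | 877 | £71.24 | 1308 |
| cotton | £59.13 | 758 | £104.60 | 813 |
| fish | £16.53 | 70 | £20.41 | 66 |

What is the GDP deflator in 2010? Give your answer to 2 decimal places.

157.00

Nominal GDP 2010 = 45.75·631 + 71.24·1308 + 104.60·813 + 20.41·66 = 208437.03.
Real GDP 2010 (at 2007 prices) = 26.48·631 + 51.14·1308 + 59.13·813 + 16.53·66 = 132763.67.
Deflator = Nominal/Real × 100 = 208437.03/132763.67 × 100 = 156.999.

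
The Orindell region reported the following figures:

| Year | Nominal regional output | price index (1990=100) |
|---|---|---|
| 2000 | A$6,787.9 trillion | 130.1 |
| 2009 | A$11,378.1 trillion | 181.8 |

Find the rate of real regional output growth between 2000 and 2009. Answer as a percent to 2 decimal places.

Real regional output 2000 = 6787.9 / 1.301 = 5217.45.
Real regional output 2009 = 11378.1 / 1.818 = 6258.58.
Real growth = 6258.58 / 5217.45 − 1 = 0.1995.

19.95%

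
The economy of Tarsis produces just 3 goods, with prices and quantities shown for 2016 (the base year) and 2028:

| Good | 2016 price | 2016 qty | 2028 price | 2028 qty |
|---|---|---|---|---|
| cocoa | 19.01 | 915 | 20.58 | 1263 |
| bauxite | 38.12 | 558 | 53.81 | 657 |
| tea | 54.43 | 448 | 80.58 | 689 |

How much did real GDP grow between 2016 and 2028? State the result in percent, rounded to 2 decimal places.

Real GDP 2016 = Nominal GDP 2016 = 19.01·915 + 38.12·558 + 54.43·448 = 63049.75.
Real GDP 2028 (at 2016 prices) = 19.01·1263 + 38.12·657 + 54.43·689 = 86556.74.
Real growth = 86556.74/63049.75 − 1 = 0.3728.

37.28%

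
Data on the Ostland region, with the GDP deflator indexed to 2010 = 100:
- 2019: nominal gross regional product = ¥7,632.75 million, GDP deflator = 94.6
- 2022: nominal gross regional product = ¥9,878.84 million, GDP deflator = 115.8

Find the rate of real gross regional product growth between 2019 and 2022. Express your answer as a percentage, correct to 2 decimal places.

Deflate each year: 2019 → 7632.75/0.946 = 8068.45; 2022 → 9878.84/1.158 = 8530.95.
So real gross regional product changed by 8530.95/8068.45 − 1 = 0.0573, i.e. 5.73%.

5.73%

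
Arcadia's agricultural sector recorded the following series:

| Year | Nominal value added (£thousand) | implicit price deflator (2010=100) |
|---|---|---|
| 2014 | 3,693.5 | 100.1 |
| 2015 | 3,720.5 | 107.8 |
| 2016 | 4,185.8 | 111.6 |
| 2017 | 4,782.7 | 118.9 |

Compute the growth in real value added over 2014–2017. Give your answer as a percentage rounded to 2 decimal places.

9.02%

Real value added 2014 = 3693.5/1.001 = 3689.81.
Real value added 2017 = 4782.7/1.189 = 4022.46.
Change = 4022.46/3689.81 − 1 = 0.0902.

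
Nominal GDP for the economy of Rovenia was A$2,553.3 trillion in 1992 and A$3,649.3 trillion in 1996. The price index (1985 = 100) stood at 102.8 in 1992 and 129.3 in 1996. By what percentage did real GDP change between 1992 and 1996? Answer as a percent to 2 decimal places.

13.63%

Real GDP 1992 = 2553.3 / 1.028 = 2483.75.
Real GDP 1996 = 3649.3 / 1.293 = 2822.35.
Real growth = 2822.35 / 2483.75 − 1 = 0.1363.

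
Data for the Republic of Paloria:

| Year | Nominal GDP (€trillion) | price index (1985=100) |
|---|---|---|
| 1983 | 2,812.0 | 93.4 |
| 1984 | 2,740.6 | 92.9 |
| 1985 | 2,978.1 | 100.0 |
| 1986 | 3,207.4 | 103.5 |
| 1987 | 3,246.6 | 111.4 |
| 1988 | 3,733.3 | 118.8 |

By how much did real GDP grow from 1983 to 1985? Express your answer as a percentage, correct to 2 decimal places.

Real GDP 1983 = 2812.0/0.934 = 3010.71.
Real GDP 1985 = 2978.1/1.000 = 2978.10.
Change = 2978.10/3010.71 − 1 = -0.0108.

-1.08%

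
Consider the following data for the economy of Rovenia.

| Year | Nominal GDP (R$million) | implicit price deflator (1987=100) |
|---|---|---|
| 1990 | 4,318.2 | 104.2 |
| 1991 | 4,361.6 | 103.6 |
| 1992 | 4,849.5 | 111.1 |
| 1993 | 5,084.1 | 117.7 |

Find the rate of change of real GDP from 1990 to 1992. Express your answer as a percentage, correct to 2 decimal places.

Real GDP 1990 = 4318.2/1.042 = 4144.15.
Real GDP 1992 = 4849.5/1.111 = 4364.99.
Change = 4364.99/4144.15 − 1 = 0.0533.

5.33%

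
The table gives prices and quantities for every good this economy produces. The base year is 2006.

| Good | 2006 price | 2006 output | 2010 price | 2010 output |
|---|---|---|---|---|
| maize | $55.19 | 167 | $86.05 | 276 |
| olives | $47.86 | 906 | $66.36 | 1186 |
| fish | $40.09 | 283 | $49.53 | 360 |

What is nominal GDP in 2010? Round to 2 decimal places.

Nominal GDP 2010 = Σ (p_2010 × q_2010) = 86.05·276 + 66.36·1186 + 49.53·360 = 120283.56.

$120283.56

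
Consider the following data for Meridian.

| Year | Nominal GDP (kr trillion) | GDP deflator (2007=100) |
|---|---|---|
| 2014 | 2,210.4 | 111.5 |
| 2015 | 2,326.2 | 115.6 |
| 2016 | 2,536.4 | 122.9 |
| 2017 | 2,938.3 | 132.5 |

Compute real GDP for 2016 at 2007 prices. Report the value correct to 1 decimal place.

kr 2,063.8 trillion

Real GDP 2016 = 2536.4 / 1.229 = 2063.79.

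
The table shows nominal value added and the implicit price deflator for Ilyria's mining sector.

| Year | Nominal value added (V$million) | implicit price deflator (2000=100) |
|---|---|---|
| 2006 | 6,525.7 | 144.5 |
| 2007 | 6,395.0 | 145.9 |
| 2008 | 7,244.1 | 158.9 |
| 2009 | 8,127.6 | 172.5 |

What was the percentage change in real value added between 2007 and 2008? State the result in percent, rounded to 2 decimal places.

Real value added 2007 = 6395.0/1.459 = 4383.14.
Real value added 2008 = 7244.1/1.589 = 4558.90.
Change = 4558.90/4383.14 − 1 = 0.0401.

4.01%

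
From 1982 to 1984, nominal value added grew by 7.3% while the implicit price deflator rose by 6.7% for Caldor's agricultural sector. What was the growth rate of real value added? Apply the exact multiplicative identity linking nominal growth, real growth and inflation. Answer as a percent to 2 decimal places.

0.56%

(1 + g_nom) = (1 + g_real)(1 + π), so g_real = 1.0730 / 1.0670 − 1 = 0.00562.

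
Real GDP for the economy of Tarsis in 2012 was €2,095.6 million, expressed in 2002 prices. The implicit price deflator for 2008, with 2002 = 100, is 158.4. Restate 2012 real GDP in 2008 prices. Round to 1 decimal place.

€3,319.4 million

Real GDP in 2008 prices = Real GDP in 2002 prices × (P_2008/P_2002) = 2095.6 × 1.584 = 3319.43.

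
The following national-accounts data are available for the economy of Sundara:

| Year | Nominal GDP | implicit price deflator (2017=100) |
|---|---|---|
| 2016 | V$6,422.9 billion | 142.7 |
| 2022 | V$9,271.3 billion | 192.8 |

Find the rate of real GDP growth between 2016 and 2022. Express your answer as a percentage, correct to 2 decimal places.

Real GDP 2016 = 6422.9 / 1.427 = 4500.98.
Real GDP 2022 = 9271.3 / 1.928 = 4808.77.
Real growth = 4808.77 / 4500.98 − 1 = 0.0684.

6.84%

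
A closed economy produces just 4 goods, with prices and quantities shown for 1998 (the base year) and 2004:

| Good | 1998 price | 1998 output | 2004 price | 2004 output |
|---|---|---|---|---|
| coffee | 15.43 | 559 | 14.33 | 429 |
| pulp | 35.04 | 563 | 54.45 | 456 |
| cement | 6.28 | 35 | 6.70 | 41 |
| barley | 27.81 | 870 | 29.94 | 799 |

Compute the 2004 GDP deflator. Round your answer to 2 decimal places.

122.40

Nominal GDP 2004 = 14.33·429 + 54.45·456 + 6.70·41 + 29.94·799 = 55173.53.
Real GDP 2004 (at 1998 prices) = 15.43·429 + 35.04·456 + 6.28·41 + 27.81·799 = 45075.38.
Deflator = Nominal/Real × 100 = 55173.53/45075.38 × 100 = 122.403.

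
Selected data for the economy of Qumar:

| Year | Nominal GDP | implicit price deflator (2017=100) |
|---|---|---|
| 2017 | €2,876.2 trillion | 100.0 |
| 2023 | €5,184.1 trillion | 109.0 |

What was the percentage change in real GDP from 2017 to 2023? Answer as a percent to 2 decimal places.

Deflate each year: 2017 → 2876.2/1.000 = 2876.20; 2023 → 5184.1/1.090 = 4756.06.
So real GDP changed by 4756.06/2876.20 − 1 = 0.6536, i.e. 65.36%.

65.36%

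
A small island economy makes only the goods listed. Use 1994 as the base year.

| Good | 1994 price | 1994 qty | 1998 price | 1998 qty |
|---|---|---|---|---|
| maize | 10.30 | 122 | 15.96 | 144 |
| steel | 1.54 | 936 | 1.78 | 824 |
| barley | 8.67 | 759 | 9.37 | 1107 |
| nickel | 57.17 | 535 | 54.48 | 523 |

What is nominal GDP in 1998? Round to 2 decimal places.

Nominal GDP 1998 = Σ (p_1998 × q_1998) = 15.96·144 + 1.78·824 + 9.37·1107 + 54.48·523 = 42630.59.

42630.59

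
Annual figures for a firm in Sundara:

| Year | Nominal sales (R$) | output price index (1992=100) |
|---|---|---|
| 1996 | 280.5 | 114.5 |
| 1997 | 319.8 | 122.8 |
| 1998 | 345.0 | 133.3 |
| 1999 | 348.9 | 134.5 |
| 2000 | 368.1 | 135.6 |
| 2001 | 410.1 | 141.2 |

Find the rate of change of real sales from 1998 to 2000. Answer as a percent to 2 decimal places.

Real sales 1998 = 345.0/1.333 = 258.81.
Real sales 2000 = 368.1/1.356 = 271.46.
Change = 271.46/258.81 − 1 = 0.0489.

4.89%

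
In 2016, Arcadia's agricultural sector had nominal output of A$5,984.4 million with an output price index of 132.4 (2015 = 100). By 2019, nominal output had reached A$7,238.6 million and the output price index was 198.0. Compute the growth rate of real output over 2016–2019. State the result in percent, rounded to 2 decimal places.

-19.12%

Deflate each year: 2016 → 5984.4/1.324 = 4519.94; 2019 → 7238.6/1.980 = 3655.86.
So real output changed by 3655.86/4519.94 − 1 = -0.1912, i.e. -19.12%.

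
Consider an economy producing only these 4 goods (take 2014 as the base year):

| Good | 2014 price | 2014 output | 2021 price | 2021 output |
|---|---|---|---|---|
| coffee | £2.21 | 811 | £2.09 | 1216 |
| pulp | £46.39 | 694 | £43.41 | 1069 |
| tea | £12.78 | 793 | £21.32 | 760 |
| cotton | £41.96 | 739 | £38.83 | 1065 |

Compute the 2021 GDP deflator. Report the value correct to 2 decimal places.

Nominal GDP 2021 = 2.09·1216 + 43.41·1069 + 21.32·760 + 38.83·1065 = 106503.88.
Real GDP 2021 (at 2014 prices) = 2.21·1216 + 46.39·1069 + 12.78·760 + 41.96·1065 = 106678.47.
Deflator = Nominal/Real × 100 = 106503.88/106678.47 × 100 = 99.836.

99.84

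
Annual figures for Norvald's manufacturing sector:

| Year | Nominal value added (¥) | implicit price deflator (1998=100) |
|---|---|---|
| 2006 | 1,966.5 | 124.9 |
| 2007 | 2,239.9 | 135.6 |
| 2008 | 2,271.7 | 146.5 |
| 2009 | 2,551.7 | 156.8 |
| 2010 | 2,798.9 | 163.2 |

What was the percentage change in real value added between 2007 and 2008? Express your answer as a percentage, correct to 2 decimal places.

Real value added 2007 = 2239.9/1.356 = 1651.84.
Real value added 2008 = 2271.7/1.465 = 1550.65.
Change = 1550.65/1651.84 − 1 = -0.0613.

-6.13%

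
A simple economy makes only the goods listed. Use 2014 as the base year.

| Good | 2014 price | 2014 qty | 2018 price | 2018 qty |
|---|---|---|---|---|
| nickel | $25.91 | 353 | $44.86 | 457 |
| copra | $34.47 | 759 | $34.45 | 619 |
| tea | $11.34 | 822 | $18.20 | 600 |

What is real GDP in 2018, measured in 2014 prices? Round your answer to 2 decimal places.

$39981.80

Real GDP 2018 = Σ (p_2014 × q_2018) = 25.91·457 + 34.47·619 + 11.34·600 = 39981.80.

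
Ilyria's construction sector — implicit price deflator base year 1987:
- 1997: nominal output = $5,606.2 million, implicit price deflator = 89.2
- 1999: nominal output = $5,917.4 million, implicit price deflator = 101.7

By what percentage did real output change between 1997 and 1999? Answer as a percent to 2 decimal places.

Deflate each year: 1997 → 5606.2/0.892 = 6284.98; 1999 → 5917.4/1.017 = 5818.49.
So real output changed by 5818.49/6284.98 − 1 = -0.0742, i.e. -7.42%.

-7.42%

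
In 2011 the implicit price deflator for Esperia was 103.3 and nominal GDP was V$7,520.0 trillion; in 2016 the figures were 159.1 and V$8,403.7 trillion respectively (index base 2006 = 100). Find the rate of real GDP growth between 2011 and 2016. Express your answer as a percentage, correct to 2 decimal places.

Deflate each year: 2011 → 7520.0/1.033 = 7279.77; 2016 → 8403.7/1.591 = 5282.02.
So real GDP changed by 5282.02/7279.77 − 1 = -0.2744, i.e. -27.44%.

-27.44%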